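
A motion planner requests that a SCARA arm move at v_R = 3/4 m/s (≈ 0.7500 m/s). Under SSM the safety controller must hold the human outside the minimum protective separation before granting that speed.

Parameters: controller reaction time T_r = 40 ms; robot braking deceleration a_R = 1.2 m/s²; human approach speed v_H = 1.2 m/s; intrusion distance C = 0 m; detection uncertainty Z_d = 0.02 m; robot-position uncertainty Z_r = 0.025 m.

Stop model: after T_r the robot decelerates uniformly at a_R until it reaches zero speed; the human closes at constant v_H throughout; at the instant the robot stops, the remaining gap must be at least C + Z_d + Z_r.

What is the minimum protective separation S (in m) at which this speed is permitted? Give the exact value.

S_min = 8859/8000 m = 1.1074 m

T_s = v_R/a_R = (3/4)/(6/5) = 0.6250 s
robot covers v_R·T_r = 0.7500·0.0400 = 0.0300 m before braking
robot covers 0.7500·0.6250 − ½·1.2000·0.6250² = 0.2344 m while stopping
person approaches 1.2000·(0.0400+0.6250) = 0.7980 m
margins: 0.0000+0.0200+0.0250 = 0.0450 m
S_min ≈ 0.0300+0.2344+0.7980+0.0450  ⇒  S_min = 8859/8000 m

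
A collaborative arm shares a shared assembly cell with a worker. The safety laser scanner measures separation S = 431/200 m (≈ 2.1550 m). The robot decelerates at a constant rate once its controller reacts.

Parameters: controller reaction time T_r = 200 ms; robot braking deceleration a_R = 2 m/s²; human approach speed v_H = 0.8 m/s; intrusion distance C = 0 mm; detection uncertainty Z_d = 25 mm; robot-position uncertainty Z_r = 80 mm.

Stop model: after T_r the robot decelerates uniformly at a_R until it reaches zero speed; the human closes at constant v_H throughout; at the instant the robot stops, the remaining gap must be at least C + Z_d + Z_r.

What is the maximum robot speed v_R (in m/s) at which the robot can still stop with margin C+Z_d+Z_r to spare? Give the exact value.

v_R_max = 9/5 m/s = 1.8000 m/s

collect terms ⇒ (1/4)·v_R² + (3/5)·v_R + (-189/100) = 0
  disc = (3/5)² − 4·(1/4)·(-189/100) = 9/4 ; √disc = 3/2
  v_R = (−(3/5) + 3/2) / (2·(1/4)) = 9/5 m/s
check:
T_s = v_R/a_R = (9/5)/2 = 0.9000 s
reaction-phase robot travel = 1.8000·0.2000 = 0.3600 m
braking distance = 1.8000²/(2·2.0000) = 0.8100 m
person approaches 0.8000·(0.2000+0.9000) = 0.8800 m
C+Z_d+Z_r = 0.0000+0.0250+0.0800 = 0.1050 m
sum ≈ 0.3600+0.8100+0.8800+0.1050 ≈ 2.1550 m = S ✓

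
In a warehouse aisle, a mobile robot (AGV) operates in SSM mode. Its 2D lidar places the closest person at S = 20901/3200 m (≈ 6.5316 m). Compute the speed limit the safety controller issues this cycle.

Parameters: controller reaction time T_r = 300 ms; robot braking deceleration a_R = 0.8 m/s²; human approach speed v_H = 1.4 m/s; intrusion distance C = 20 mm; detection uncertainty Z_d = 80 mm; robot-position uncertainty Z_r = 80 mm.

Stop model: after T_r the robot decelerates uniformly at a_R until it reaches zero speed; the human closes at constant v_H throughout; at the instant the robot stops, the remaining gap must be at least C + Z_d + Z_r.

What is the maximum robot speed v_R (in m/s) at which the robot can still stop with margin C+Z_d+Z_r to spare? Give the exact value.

quadratic (5/8)·v² + (41/20)·v + (-18981/3200) = 0
  disc = (41/20)² − 4·(5/8)·(-18981/3200) = 121801/6400 ; √disc = 349/80
  v_R = (−(41/20) + 349/80) / (2·(5/8)) = 37/20 m/s
check:
braking lasts T_s = (37/20)/(4/5) = 2.3125 s
robot in T_r: 1.8500·0.3000 = 0.5550 m
robot covers 1.8500·2.3125 − ½·0.8000·2.3125² = 2.1391 m while stopping
human closes 1.4000·2.6125 = 3.6575 m
residual clearance needed = 0.0200+0.0800+0.0800 = 0.1800 m
sum ≈ 0.5550+2.1391+3.6575+0.1800 ≈ 6.5316 m = S ✓

v_R_max = 37/20 m/s = 1.8500 m/s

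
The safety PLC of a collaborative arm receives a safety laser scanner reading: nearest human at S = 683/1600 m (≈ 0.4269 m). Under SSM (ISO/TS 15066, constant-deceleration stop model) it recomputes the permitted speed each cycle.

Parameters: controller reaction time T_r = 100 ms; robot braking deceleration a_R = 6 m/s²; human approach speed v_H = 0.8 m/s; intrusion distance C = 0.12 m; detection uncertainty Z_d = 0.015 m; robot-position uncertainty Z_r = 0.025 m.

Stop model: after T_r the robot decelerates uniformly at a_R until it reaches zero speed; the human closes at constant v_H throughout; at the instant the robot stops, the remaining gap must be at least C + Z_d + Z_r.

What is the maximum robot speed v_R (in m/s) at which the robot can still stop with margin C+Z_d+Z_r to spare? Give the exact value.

v_R_max = 13/20 m/s = 0.6500 m/s

collect terms ⇒ (1/12)·v_R² + (7/30)·v_R + (-299/1600) = 0
  disc = (7/30)² − 4·(1/12)·(-299/1600) = 1681/14400 ; √disc = 41/120
  v_R = (−(7/30) + 41/120) / (2·(1/12)) = 13/20 m/s
check:
stop time T_s = (13/20)/6 = 0.1083 s
robot covers v_R·T_r = 0.6500·0.1000 = 0.0650 m before braking
braking distance = 0.6500²/(2·6.0000) = 0.0352 m
human closes 0.8000·0.2083 = 0.1667 m
C+Z_d+Z_r = 0.1200+0.0150+0.0250 = 0.1600 m
sum ≈ 0.0650+0.0352+0.1667+0.1600 ≈ 0.4269 m = S ✓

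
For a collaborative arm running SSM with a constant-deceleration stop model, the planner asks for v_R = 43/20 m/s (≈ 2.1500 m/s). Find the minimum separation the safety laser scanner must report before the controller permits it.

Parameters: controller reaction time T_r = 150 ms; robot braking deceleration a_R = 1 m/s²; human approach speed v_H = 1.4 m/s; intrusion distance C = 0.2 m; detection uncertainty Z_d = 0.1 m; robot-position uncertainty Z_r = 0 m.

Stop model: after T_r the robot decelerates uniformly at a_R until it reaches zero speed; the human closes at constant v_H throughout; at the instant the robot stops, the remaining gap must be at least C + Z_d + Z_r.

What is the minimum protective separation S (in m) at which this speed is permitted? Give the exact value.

S_min = 4923/800 m = 6.1537 m

stop time T_s = (43/20)/1 = 2.1500 s
robot in T_r: 2.1500·0.1500 = 0.3225 m
robot under decel: 2.1500²/(2·1.0000) = 2.3112 m
person approaches 1.4000·(0.1500+2.1500) = 3.2200 m
C+Z_d+Z_r = 0.2000+0.1000+0.0000 = 0.3000 m
S_min ≈ 0.3225+2.3112+3.2200+0.3000  ⇒  S_min = 4923/800 m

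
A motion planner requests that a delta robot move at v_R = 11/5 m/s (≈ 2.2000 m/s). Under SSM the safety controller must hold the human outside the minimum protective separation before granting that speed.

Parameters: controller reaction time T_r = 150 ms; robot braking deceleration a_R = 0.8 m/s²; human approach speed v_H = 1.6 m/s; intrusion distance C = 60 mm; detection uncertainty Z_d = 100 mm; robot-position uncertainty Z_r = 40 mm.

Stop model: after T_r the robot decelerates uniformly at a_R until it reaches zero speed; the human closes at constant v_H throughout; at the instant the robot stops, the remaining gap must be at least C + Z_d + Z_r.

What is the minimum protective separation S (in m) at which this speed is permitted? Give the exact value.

S_min = 1639/200 m = 8.1950 m

braking lasts T_s = (11/5)/(4/5) = 2.7500 s
robot covers v_R·T_r = 2.2000·0.1500 = 0.3300 m before braking
robot under decel: 2.2000²/(2·0.8000) = 3.0250 m
person approaches 1.6000·(0.1500+2.7500) = 4.6400 m
residual clearance needed = 0.0600+0.1000+0.0400 = 0.2000 m
S_min ≈ 0.3300+3.0250+4.6400+0.2000  ⇒  S_min = 1639/200 m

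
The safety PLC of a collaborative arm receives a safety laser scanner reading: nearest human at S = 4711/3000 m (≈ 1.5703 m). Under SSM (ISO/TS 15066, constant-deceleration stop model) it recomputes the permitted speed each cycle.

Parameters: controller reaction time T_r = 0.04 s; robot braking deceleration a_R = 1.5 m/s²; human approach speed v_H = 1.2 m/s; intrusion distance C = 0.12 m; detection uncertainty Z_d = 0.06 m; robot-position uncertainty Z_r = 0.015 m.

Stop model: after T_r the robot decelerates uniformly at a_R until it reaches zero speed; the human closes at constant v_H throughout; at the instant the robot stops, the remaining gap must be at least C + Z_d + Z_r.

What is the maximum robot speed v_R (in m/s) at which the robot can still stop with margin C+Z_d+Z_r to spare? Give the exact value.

quadratic (1/3)·v² + (21/25)·v + (-1991/1500) = 0
  disc = (21/25)² − 4·(1/3)·(-1991/1500) = 13924/5625 ; √disc = 118/75
  v_R = (−(21/25) + 118/75) / (2·(1/3)) = 11/10 m/s
check:
stop time T_s = (11/10)/(3/2) = 0.7333 s
robot covers v_R·T_r = 1.1000·0.0400 = 0.0440 m before braking
robot under decel: 1.1000²/(2·1.5000) = 0.4033 m
human over T_r+T_s: 1.2000·(0.0400+0.7333) = 0.9280 m
margins: 0.1200+0.0600+0.0150 = 0.1950 m
sum ≈ 0.0440+0.4033+0.9280+0.1950 ≈ 1.5703 m = S ✓

v_R_max = 11/10 m/s = 1.1000 m/s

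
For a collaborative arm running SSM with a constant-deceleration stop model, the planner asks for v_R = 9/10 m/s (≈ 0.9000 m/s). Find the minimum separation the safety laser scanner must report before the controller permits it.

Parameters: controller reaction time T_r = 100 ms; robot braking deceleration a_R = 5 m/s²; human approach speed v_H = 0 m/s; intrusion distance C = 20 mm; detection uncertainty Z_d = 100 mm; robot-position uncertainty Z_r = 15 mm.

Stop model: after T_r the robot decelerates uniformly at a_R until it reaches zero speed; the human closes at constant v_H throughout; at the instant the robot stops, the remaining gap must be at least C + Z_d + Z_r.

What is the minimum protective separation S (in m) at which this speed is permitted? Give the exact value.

S_min = 153/500 m = 0.3060 m

braking lasts T_s = (9/10)/5 = 0.1800 s
robot covers v_R·T_r = 0.9000·0.1000 = 0.0900 m before braking
robot covers 0.9000·0.1800 − ½·5.0000·0.1800² = 0.0810 m while stopping
human over T_r+T_s: 0.0000·(0.1000+0.1800) = 0.0000 m
C+Z_d+Z_r = 0.0200+0.1000+0.0150 = 0.1350 m
S_min ≈ 0.0900+0.0810+0.0000+0.1350  ⇒  S_min = 153/500 m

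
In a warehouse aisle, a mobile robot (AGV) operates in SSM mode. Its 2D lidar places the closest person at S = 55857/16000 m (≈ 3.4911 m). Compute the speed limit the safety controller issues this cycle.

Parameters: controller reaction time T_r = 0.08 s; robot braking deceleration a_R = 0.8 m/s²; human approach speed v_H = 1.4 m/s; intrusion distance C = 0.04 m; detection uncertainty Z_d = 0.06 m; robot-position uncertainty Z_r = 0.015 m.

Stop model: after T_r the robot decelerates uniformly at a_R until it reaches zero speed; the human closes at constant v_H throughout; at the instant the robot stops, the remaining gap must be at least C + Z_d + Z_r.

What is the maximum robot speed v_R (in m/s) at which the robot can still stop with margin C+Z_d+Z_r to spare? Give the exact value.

at the boundary: (5/8)·v² + (183/100)·v + (-2089/640) = 0
  disc = (183/100)² − 4·(5/8)·(-2089/640) = 1841449/160000 ; √disc = 1357/400
  v_R = (−(183/100) + 1357/400) / (2·(5/8)) = 5/4 m/s
check:
T_s = v_R/a_R = (5/4)/(4/5) = 1.5625 s
robot covers v_R·T_r = 1.2500·0.0800 = 0.1000 m before braking
braking distance = 1.2500²/(2·0.8000) = 0.9766 m
person approaches 1.4000·(0.0800+1.5625) = 2.2995 m
residual clearance needed = 0.0400+0.0600+0.0150 = 0.1150 m
sum ≈ 0.1000+0.9766+2.2995+0.1150 ≈ 3.4911 m = S ✓

v_R_max = 5/4 m/s = 1.2500 m/s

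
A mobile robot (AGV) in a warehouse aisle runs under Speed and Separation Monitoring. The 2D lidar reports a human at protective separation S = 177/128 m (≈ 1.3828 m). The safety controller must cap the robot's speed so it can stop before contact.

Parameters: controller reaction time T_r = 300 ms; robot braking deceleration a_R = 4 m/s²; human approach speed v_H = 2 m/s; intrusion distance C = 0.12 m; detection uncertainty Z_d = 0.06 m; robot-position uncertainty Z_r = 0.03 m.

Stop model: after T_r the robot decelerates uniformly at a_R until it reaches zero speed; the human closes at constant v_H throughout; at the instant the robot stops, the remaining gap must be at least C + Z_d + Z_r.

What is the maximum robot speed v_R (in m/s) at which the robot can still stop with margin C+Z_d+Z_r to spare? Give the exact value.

v_R_max = 13/20 m/s = 0.6500 m/s

collect terms ⇒ (1/8)·v_R² + (4/5)·v_R + (-1833/3200) = 0
  disc = (4/5)² − 4·(1/8)·(-1833/3200) = 5929/6400 ; √disc = 77/80
  v_R = (−(4/5) + 77/80) / (2·(1/8)) = 13/20 m/s
check:
stop time T_s = (13/20)/4 = 0.1625 s
robot in T_r: 0.6500·0.3000 = 0.1950 m
robot covers 0.6500·0.1625 − ½·4.0000·0.1625² = 0.0528 m while stopping
human closes 2.0000·0.4625 = 0.9250 m
residual clearance needed = 0.1200+0.0600+0.0300 = 0.2100 m
sum ≈ 0.1950+0.0528+0.9250+0.2100 ≈ 1.3828 m = S ✓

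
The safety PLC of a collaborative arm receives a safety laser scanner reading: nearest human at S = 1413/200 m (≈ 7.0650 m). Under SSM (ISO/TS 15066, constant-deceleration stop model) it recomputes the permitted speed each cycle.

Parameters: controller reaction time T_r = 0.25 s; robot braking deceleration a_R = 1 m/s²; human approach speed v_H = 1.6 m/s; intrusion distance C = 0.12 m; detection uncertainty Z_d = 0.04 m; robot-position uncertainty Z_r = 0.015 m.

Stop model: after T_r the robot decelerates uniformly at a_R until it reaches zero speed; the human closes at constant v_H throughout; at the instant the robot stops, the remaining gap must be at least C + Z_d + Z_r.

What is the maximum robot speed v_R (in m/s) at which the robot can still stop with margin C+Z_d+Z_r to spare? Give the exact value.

at the boundary: (1/2)·v² + (37/20)·v + (-649/100) = 0
  disc = (37/20)² − 4·(1/2)·(-649/100) = 6561/400 ; √disc = 81/20
  v_R = (−(37/20) + 81/20) / (2·(1/2)) = 11/5 m/s
check:
T_s = v_R/a_R = (11/5)/1 = 2.2000 s
reaction-phase robot travel = 2.2000·0.2500 = 0.5500 m
braking distance = 2.2000²/(2·1.0000) = 2.4200 m
person approaches 1.6000·(0.2500+2.2000) = 3.9200 m
margins: 0.1200+0.0400+0.0150 = 0.1750 m
sum ≈ 0.5500+2.4200+3.9200+0.1750 ≈ 7.0650 m = S ✓

v_R_max = 11/5 m/s = 2.2000 m/s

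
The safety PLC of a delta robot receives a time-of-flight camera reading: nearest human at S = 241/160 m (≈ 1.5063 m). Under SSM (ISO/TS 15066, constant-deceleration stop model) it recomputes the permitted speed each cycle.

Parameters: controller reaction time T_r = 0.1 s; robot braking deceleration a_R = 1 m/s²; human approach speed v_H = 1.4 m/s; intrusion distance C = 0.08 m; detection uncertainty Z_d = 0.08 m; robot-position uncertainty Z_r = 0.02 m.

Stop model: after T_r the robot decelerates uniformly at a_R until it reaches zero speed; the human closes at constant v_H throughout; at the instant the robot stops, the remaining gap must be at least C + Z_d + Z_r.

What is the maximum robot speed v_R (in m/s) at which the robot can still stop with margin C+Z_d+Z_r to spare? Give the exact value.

v_R_max = 13/20 m/s = 0.6500 m/s

at the boundary: (1/2)·v² + (3/2)·v + (-949/800) = 0
  disc = (3/2)² − 4·(1/2)·(-949/800) = 1849/400 ; √disc = 43/20
  v_R = (−(3/2) + 43/20) / (2·(1/2)) = 13/20 m/s
check:
T_s = v_R/a_R = (13/20)/1 = 0.6500 s
robot in T_r: 0.6500·0.1000 = 0.0650 m
robot under decel: 0.6500²/(2·1.0000) = 0.2112 m
person approaches 1.4000·(0.1000+0.6500) = 1.0500 m
residual clearance needed = 0.0800+0.0800+0.0200 = 0.1800 m
sum ≈ 0.0650+0.2112+1.0500+0.1800 ≈ 1.5063 m = S ✓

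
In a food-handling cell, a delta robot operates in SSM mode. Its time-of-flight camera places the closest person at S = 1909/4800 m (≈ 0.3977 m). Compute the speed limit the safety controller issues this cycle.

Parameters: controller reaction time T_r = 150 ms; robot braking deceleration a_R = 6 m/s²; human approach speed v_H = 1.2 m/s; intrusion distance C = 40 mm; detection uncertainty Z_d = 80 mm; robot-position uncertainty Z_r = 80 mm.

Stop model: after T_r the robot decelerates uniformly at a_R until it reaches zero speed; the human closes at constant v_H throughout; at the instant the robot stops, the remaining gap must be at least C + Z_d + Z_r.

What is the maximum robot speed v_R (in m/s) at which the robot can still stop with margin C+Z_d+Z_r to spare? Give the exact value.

v_R_max = 1/20 m/s = 0.0500 m/s

collect terms ⇒ (1/12)·v_R² + (7/20)·v_R + (-17/960) = 0
  disc = (7/20)² − 4·(1/12)·(-17/960) = 1849/14400 ; √disc = 43/120
  v_R = (−(7/20) + 43/120) / (2·(1/12)) = 1/20 m/s
check:
T_s = v_R/a_R = (1/20)/6 = 0.0083 s
robot covers v_R·T_r = 0.0500·0.1500 = 0.0075 m before braking
robot under decel: 0.0500²/(2·6.0000) = 0.0002 m
human over T_r+T_s: 1.2000·(0.1500+0.0083) = 0.1900 m
C+Z_d+Z_r = 0.0400+0.0800+0.0800 = 0.2000 m
sum ≈ 0.0075+0.0002+0.1900+0.2000 ≈ 0.3977 m = S ✓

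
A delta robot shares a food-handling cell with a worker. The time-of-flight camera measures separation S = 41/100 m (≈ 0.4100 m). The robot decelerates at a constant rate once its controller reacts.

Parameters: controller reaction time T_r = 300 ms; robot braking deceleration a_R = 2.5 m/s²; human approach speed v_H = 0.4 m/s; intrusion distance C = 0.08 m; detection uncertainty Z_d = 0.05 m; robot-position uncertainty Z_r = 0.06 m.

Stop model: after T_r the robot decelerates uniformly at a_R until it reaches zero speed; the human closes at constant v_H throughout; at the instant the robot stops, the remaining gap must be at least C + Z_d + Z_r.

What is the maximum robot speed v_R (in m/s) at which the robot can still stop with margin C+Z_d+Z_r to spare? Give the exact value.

quadratic (1/5)·v² + (23/50)·v + (-1/10) = 0
  disc = (23/50)² − 4·(1/5)·(-1/10) = 729/2500 ; √disc = 27/50
  v_R = (−(23/50) + 27/50) / (2·(1/5)) = 1/5 m/s
check:
stop time T_s = (1/5)/(5/2) = 0.0800 s
reaction-phase robot travel = 0.2000·0.3000 = 0.0600 m
braking distance = 0.2000²/(2·2.5000) = 0.0080 m
human over T_r+T_s: 0.4000·(0.3000+0.0800) = 0.1520 m
C+Z_d+Z_r = 0.0800+0.0500+0.0600 = 0.1900 m
sum ≈ 0.0600+0.0080+0.1520+0.1900 ≈ 0.4100 m = S ✓

v_R_max = 1/5 m/s = 0.2000 m/s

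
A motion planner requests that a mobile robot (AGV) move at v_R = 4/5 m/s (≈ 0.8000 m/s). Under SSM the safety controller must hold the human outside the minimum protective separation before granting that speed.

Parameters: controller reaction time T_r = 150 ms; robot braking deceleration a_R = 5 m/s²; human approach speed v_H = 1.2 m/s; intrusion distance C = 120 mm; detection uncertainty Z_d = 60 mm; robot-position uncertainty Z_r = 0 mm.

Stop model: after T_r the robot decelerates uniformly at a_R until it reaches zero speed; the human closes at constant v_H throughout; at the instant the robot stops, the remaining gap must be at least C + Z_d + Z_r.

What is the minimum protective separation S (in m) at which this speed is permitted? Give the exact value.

braking lasts T_s = (4/5)/5 = 0.1600 s
robot covers v_R·T_r = 0.8000·0.1500 = 0.1200 m before braking
robot under decel: 0.8000²/(2·5.0000) = 0.0640 m
human closes 1.2000·0.3100 = 0.3720 m
residual clearance needed = 0.1200+0.0600+0.0000 = 0.1800 m
S_min ≈ 0.1200+0.0640+0.3720+0.1800  ⇒  S_min = 92/125 m

S_min = 92/125 m = 0.7360 m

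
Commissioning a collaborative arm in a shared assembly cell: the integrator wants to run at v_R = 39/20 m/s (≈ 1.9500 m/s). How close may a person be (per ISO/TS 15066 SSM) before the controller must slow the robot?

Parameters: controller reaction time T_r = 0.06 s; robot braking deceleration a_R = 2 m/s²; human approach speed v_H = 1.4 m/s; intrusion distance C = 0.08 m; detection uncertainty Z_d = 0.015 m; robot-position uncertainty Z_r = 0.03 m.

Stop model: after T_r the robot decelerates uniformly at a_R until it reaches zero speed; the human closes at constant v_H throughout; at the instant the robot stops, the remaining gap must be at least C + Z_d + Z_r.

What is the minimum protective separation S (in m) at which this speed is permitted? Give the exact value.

S_min = 21133/8000 m = 2.6416 m

stop time T_s = (39/20)/2 = 0.9750 s
reaction-phase robot travel = 1.9500·0.0600 = 0.1170 m
robot covers 1.9500·0.9750 − ½·2.0000·0.9750² = 0.9506 m while stopping
human closes 1.4000·1.0350 = 1.4490 m
residual clearance needed = 0.0800+0.0150+0.0300 = 0.1250 m
S_min ≈ 0.1170+0.9506+1.4490+0.1250  ⇒  S_min = 21133/8000 m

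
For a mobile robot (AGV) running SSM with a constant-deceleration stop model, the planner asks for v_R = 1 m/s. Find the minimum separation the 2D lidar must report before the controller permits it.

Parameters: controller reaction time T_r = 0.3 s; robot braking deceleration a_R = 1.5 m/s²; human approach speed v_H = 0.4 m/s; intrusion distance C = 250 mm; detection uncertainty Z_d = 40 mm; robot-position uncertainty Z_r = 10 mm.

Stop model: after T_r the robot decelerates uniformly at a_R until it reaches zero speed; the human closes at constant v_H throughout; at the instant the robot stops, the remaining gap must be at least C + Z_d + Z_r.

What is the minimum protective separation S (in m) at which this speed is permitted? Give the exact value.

stop time T_s = 1/(3/2) = 0.6667 s
robot in T_r: 1.0000·0.3000 = 0.3000 m
braking distance = 1.0000²/(2·1.5000) = 0.3333 m
human closes 0.4000·0.9667 = 0.3867 m
C+Z_d+Z_r = 0.2500+0.0400+0.0100 = 0.3000 m
S_min ≈ 0.3000+0.3333+0.3867+0.3000  ⇒  S_min = 33/25 m

S_min = 33/25 m = 1.3200 m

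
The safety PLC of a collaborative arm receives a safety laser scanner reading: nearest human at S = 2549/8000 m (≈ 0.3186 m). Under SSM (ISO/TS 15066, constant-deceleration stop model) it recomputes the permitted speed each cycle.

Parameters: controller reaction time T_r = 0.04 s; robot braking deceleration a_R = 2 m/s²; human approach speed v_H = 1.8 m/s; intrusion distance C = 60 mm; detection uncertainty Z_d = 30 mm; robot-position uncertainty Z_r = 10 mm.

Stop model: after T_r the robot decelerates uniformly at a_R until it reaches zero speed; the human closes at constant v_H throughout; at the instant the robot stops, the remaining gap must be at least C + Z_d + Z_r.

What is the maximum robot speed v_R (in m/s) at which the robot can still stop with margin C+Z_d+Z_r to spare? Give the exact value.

at the boundary: (1/4)·v² + (47/50)·v + (-1173/8000) = 0
  disc = (47/50)² − 4·(1/4)·(-1173/8000) = 41209/40000 ; √disc = 203/200
  v_R = (−(47/50) + 203/200) / (2·(1/4)) = 3/20 m/s
check:
T_s = v_R/a_R = (3/20)/2 = 0.0750 s
robot in T_r: 0.1500·0.0400 = 0.0060 m
robot covers 0.1500·0.0750 − ½·2.0000·0.0750² = 0.0056 m while stopping
human over T_r+T_s: 1.8000·(0.0400+0.0750) = 0.2070 m
margins: 0.0600+0.0300+0.0100 = 0.1000 m
sum ≈ 0.0060+0.0056+0.2070+0.1000 ≈ 0.3186 m = S ✓

v_R_max = 3/20 m/s = 0.1500 m/s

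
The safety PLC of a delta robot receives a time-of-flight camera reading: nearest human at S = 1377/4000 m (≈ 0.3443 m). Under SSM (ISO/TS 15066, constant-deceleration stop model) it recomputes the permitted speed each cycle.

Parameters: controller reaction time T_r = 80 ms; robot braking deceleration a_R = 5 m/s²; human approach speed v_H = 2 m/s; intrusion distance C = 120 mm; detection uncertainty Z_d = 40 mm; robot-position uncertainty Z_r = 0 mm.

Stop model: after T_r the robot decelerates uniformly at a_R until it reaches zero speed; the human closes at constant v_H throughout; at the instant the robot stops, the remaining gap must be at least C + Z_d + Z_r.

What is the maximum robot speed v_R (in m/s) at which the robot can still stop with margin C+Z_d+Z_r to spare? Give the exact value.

v_R_max = 1/20 m/s = 0.0500 m/s

collect terms ⇒ (1/10)·v_R² + (12/25)·v_R + (-97/4000) = 0
  disc = (12/25)² − 4·(1/10)·(-97/4000) = 2401/10000 ; √disc = 49/100
  v_R = (−(12/25) + 49/100) / (2·(1/10)) = 1/20 m/s
check:
braking lasts T_s = (1/20)/5 = 0.0100 s
robot covers v_R·T_r = 0.0500·0.0800 = 0.0040 m before braking
robot under decel: 0.0500²/(2·5.0000) = 0.0003 m
human over T_r+T_s: 2.0000·(0.0800+0.0100) = 0.1800 m
C+Z_d+Z_r = 0.1200+0.0400+0.0000 = 0.1600 m
sum ≈ 0.0040+0.0003+0.1800+0.1600 ≈ 0.3443 m = S ✓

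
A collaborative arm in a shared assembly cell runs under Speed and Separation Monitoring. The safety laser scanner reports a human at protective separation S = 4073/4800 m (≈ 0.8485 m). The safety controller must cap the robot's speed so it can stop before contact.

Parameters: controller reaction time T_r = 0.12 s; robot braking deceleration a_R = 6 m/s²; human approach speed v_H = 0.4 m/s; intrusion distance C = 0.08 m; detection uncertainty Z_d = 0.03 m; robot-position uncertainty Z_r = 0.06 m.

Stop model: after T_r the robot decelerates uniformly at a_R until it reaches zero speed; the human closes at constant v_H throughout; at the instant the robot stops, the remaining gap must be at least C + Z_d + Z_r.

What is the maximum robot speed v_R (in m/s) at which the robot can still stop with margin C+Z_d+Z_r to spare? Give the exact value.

at the boundary: (1/12)·v² + (14/75)·v + (-15133/24000) = 0
  disc = (14/75)² − 4·(1/12)·(-15133/24000) = 9801/40000 ; √disc = 99/200
  v_R = (−(14/75) + 99/200) / (2·(1/12)) = 37/20 m/s
check:
stop time T_s = (37/20)/6 = 0.3083 s
robot in T_r: 1.8500·0.1200 = 0.2220 m
braking distance = 1.8500²/(2·6.0000) = 0.2852 m
person approaches 0.4000·(0.1200+0.3083) = 0.1713 m
C+Z_d+Z_r = 0.0800+0.0300+0.0600 = 0.1700 m
sum ≈ 0.2220+0.2852+0.1713+0.1700 ≈ 0.8485 m = S ✓

v_R_max = 37/20 m/s = 1.8500 m/s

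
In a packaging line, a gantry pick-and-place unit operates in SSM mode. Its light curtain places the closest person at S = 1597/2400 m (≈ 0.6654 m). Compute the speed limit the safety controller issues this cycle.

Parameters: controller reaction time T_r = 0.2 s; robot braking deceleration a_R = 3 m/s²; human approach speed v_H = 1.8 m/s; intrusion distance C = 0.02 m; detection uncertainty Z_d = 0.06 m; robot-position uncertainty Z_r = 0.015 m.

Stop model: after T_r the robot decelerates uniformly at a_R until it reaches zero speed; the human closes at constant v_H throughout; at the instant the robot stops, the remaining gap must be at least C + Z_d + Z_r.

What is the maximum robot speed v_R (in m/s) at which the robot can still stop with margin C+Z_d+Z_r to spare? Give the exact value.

at the boundary: (1/6)·v² + (4/5)·v + (-101/480) = 0
  disc = (4/5)² − 4·(1/6)·(-101/480) = 2809/3600 ; √disc = 53/60
  v_R = (−(4/5) + 53/60) / (2·(1/6)) = 1/4 m/s
check:
braking lasts T_s = (1/4)/3 = 0.0833 s
robot covers v_R·T_r = 0.2500·0.2000 = 0.0500 m before braking
braking distance = 0.2500²/(2·3.0000) = 0.0104 m
person approaches 1.8000·(0.2000+0.0833) = 0.5100 m
margins: 0.0200+0.0600+0.0150 = 0.0950 m
sum ≈ 0.0500+0.0104+0.5100+0.0950 ≈ 0.6654 m = S ✓

v_R_max = 1/4 m/s = 0.2500 m/s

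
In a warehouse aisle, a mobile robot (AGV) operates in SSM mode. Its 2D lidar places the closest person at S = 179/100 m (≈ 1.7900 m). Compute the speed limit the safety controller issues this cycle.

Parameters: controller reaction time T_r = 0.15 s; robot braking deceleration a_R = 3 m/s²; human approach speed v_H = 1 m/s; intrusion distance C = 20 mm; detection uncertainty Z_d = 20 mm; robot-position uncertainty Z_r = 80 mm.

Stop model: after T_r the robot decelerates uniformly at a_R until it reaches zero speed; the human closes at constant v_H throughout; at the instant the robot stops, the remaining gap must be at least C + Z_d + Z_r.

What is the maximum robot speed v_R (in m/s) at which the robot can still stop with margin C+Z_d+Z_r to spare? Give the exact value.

at the boundary: (1/6)·v² + (29/60)·v + (-38/25) = 0
  disc = (29/60)² − 4·(1/6)·(-38/25) = 4489/3600 ; √disc = 67/60
  v_R = (−(29/60) + 67/60) / (2·(1/6)) = 19/10 m/s
check:
braking lasts T_s = (19/10)/3 = 0.6333 s
reaction-phase robot travel = 1.9000·0.1500 = 0.2850 m
robot under decel: 1.9000²/(2·3.0000) = 0.6017 m
human over T_r+T_s: 1.0000·(0.1500+0.6333) = 0.7833 m
C+Z_d+Z_r = 0.0200+0.0200+0.0800 = 0.1200 m
sum ≈ 0.2850+0.6017+0.7833+0.1200 ≈ 1.7900 m = S ✓

v_R_max = 19/10 m/s = 1.9000 m/s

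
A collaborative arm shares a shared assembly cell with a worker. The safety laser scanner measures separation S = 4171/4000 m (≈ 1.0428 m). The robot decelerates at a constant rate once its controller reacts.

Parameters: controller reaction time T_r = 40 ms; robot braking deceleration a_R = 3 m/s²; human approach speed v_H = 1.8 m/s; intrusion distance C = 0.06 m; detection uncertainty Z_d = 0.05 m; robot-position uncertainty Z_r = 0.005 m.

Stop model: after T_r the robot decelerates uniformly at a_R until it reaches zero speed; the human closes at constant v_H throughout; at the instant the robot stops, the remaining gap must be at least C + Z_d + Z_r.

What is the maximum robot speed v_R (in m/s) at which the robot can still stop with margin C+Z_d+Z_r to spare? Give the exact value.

at the boundary: (1/6)·v² + (16/25)·v + (-3423/4000) = 0
  disc = (16/25)² − 4·(1/6)·(-3423/4000) = 9801/10000 ; √disc = 99/100
  v_R = (−(16/25) + 99/100) / (2·(1/6)) = 21/20 m/s
check:
T_s = v_R/a_R = (21/20)/3 = 0.3500 s
reaction-phase robot travel = 1.0500·0.0400 = 0.0420 m
braking distance = 1.0500²/(2·3.0000) = 0.1837 m
human over T_r+T_s: 1.8000·(0.0400+0.3500) = 0.7020 m
residual clearance needed = 0.0600+0.0500+0.0050 = 0.1150 m
sum ≈ 0.0420+0.1837+0.7020+0.1150 ≈ 1.0428 m = S ✓

v_R_max = 21/20 m/s = 1.0500 m/s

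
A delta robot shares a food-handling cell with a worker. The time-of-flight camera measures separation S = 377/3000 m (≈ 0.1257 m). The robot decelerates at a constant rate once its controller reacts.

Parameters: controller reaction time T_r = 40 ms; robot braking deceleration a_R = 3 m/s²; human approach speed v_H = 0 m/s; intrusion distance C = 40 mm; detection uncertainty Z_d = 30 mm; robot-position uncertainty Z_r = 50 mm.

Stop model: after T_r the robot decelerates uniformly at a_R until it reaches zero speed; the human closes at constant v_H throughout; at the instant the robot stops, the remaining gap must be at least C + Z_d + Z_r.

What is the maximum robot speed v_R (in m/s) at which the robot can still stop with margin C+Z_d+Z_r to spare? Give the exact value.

quadratic (1/6)·v² + (1/25)·v + (-17/3000) = 0
  disc = (1/25)² − 4·(1/6)·(-17/3000) = 121/22500 ; √disc = 11/150
  v_R = (−(1/25) + 11/150) / (2·(1/6)) = 1/10 m/s
check:
T_s = v_R/a_R = (1/10)/3 = 0.0333 s
robot in T_r: 0.1000·0.0400 = 0.0040 m
robot under decel: 0.1000²/(2·3.0000) = 0.0017 m
human over T_r+T_s: 0.0000·(0.0400+0.0333) = 0.0000 m
residual clearance needed = 0.0400+0.0300+0.0500 = 0.1200 m
sum ≈ 0.0040+0.0017+0.0000+0.1200 ≈ 0.1257 m = S ✓

v_R_max = 1/10 m/s = 0.1000 m/s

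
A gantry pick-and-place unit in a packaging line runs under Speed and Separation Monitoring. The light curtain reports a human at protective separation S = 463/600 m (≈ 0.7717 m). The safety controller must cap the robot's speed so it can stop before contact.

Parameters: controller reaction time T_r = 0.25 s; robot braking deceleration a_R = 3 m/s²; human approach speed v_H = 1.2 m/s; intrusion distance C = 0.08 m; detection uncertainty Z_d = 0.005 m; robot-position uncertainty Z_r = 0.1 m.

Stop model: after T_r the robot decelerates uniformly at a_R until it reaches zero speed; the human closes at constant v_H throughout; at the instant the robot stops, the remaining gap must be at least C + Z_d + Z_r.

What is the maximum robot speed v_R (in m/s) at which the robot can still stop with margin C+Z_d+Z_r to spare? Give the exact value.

collect terms ⇒ (1/6)·v_R² + (13/20)·v_R + (-43/150) = 0
  disc = (13/20)² − 4·(1/6)·(-43/150) = 2209/3600 ; √disc = 47/60
  v_R = (−(13/20) + 47/60) / (2·(1/6)) = 2/5 m/s
check:
stop time T_s = (2/5)/3 = 0.1333 s
robot in T_r: 0.4000·0.2500 = 0.1000 m
robot covers 0.4000·0.1333 − ½·3.0000·0.1333² = 0.0267 m while stopping
human over T_r+T_s: 1.2000·(0.2500+0.1333) = 0.4600 m
margins: 0.0800+0.0050+0.1000 = 0.1850 m
sum ≈ 0.1000+0.0267+0.4600+0.1850 ≈ 0.7717 m = S ✓

v_R_max = 2/5 m/s = 0.4000 m/s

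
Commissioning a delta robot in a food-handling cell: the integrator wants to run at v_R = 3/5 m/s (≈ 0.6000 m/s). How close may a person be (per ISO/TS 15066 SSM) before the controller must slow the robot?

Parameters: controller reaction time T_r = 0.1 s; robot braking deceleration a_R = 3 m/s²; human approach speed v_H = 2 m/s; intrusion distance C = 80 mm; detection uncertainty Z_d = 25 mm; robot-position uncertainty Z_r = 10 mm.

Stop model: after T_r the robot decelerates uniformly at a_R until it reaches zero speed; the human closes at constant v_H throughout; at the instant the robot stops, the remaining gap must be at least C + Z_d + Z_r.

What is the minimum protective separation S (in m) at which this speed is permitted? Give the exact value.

T_s = v_R/a_R = (3/5)/3 = 0.2000 s
reaction-phase robot travel = 0.6000·0.1000 = 0.0600 m
robot covers 0.6000·0.2000 − ½·3.0000·0.2000² = 0.0600 m while stopping
human closes 2.0000·0.3000 = 0.6000 m
C+Z_d+Z_r = 0.0800+0.0250+0.0100 = 0.1150 m
S_min ≈ 0.0600+0.0600+0.6000+0.1150  ⇒  S_min = 167/200 m

S_min = 167/200 m = 0.8350 m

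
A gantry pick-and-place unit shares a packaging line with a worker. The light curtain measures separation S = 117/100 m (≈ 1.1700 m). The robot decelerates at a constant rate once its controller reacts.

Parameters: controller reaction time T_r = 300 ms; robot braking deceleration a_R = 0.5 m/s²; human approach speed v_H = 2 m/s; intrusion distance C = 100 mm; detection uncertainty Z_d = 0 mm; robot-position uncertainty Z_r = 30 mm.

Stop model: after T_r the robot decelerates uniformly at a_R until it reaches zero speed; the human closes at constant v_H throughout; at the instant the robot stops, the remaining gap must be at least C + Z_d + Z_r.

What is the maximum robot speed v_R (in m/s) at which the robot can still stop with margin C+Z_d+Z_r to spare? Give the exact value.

collect terms ⇒ (1)·v_R² + (43/10)·v_R + (-11/25) = 0
  disc = (43/10)² − 4·(1)·(-11/25) = 81/4 ; √disc = 9/2
  v_R = (−(43/10) + 9/2) / (2·(1)) = 1/10 m/s
check:
braking lasts T_s = (1/10)/(1/2) = 0.2000 s
robot covers v_R·T_r = 0.1000·0.3000 = 0.0300 m before braking
robot covers 0.1000·0.2000 − ½·0.5000·0.2000² = 0.0100 m while stopping
human closes 2.0000·0.5000 = 1.0000 m
margins: 0.1000+0.0000+0.0300 = 0.1300 m
sum ≈ 0.0300+0.0100+1.0000+0.1300 ≈ 1.1700 m = S ✓

v_R_max = 1/10 m/s = 0.1000 m/s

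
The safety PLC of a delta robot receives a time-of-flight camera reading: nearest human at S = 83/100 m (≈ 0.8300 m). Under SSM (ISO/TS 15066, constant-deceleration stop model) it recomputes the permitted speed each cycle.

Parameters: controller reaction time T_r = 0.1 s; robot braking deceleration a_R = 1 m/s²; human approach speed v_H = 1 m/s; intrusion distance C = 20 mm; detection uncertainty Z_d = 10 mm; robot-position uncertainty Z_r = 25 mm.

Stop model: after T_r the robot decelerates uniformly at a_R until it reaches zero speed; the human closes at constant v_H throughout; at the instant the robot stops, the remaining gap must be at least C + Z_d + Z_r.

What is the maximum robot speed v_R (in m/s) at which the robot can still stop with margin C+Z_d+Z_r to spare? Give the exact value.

v_R_max = 1/2 m/s = 0.5000 m/s

collect terms ⇒ (1/2)·v_R² + (11/10)·v_R + (-27/40) = 0
  disc = (11/10)² − 4·(1/2)·(-27/40) = 64/25 ; √disc = 8/5
  v_R = (−(11/10) + 8/5) / (2·(1/2)) = 1/2 m/s
check:
stop time T_s = (1/2)/1 = 0.5000 s
reaction-phase robot travel = 0.5000·0.1000 = 0.0500 m
braking distance = 0.5000²/(2·1.0000) = 0.1250 m
human closes 1.0000·0.6000 = 0.6000 m
residual clearance needed = 0.0200+0.0100+0.0250 = 0.0550 m
sum ≈ 0.0500+0.1250+0.6000+0.0550 ≈ 0.8300 m = S ✓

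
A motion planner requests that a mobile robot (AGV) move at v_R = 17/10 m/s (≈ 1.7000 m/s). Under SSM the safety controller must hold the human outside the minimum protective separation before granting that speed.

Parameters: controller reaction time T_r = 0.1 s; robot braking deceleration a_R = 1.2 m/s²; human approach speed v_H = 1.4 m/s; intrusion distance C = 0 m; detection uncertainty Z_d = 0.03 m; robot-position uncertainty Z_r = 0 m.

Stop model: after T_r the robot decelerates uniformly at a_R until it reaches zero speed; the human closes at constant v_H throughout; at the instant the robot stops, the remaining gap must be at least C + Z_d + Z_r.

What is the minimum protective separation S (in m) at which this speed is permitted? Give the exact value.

S_min = 1411/400 m = 3.5275 m

T_s = v_R/a_R = (17/10)/(6/5) = 1.4167 s
reaction-phase robot travel = 1.7000·0.1000 = 0.1700 m
robot under decel: 1.7000²/(2·1.2000) = 1.2042 m
human over T_r+T_s: 1.4000·(0.1000+1.4167) = 2.1233 m
C+Z_d+Z_r = 0.0000+0.0300+0.0000 = 0.0300 m
S_min ≈ 0.1700+1.2042+2.1233+0.0300  ⇒  S_min = 1411/400 m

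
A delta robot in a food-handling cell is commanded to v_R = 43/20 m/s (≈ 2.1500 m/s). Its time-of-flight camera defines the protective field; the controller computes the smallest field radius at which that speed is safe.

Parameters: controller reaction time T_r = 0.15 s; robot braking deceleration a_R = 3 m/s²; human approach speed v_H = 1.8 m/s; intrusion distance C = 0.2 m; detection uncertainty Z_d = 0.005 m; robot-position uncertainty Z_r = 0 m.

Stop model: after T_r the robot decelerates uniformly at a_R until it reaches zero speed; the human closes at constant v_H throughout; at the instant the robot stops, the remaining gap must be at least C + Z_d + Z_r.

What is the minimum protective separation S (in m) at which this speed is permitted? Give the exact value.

S_min = 6859/2400 m = 2.8579 m

braking lasts T_s = (43/20)/3 = 0.7167 s
robot in T_r: 2.1500·0.1500 = 0.3225 m
robot covers 2.1500·0.7167 − ½·3.0000·0.7167² = 0.7704 m while stopping
human closes 1.8000·0.8667 = 1.5600 m
margins: 0.2000+0.0050+0.0000 = 0.2050 m
S_min ≈ 0.3225+0.7704+1.5600+0.2050  ⇒  S_min = 6859/2400 m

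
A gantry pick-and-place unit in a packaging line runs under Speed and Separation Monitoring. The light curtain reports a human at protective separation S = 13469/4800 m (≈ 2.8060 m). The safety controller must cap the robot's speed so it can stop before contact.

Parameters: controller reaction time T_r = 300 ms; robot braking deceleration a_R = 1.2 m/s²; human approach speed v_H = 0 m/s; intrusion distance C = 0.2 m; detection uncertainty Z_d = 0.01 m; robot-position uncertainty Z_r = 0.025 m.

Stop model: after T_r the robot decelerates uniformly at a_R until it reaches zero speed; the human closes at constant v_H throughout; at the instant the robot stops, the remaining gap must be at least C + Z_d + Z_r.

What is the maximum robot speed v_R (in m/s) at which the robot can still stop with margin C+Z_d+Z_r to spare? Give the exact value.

at the boundary: (5/12)·v² + (3/10)·v + (-12341/4800) = 0
  disc = (3/10)² − 4·(5/12)·(-12341/4800) = 63001/14400 ; √disc = 251/120
  v_R = (−(3/10) + 251/120) / (2·(5/12)) = 43/20 m/s
check:
T_s = v_R/a_R = (43/20)/(6/5) = 1.7917 s
robot in T_r: 2.1500·0.3000 = 0.6450 m
robot covers 2.1500·1.7917 − ½·1.2000·1.7917² = 1.9260 m while stopping
human closes 0.0000·2.0917 = 0.0000 m
C+Z_d+Z_r = 0.2000+0.0100+0.0250 = 0.2350 m
sum ≈ 0.6450+1.9260+0.0000+0.2350 ≈ 2.8060 m = S ✓

v_R_max = 43/20 m/s = 2.1500 m/s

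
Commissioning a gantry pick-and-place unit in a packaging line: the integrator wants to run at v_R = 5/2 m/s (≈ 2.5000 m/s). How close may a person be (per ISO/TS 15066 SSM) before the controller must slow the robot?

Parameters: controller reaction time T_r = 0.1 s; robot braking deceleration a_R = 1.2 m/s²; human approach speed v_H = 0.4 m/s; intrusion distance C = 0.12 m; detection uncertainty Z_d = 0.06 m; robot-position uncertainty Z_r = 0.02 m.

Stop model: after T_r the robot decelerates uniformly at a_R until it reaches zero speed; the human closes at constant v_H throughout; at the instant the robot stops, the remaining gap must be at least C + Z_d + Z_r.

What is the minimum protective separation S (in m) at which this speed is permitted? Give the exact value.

S_min = 1571/400 m = 3.9275 m

braking lasts T_s = (5/2)/(6/5) = 2.0833 s
reaction-phase robot travel = 2.5000·0.1000 = 0.2500 m
robot covers 2.5000·2.0833 − ½·1.2000·2.0833² = 2.6042 m while stopping
human closes 0.4000·2.1833 = 0.8733 m
C+Z_d+Z_r = 0.1200+0.0600+0.0200 = 0.2000 m
S_min ≈ 0.2500+2.6042+0.8733+0.2000  ⇒  S_min = 1571/400 m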